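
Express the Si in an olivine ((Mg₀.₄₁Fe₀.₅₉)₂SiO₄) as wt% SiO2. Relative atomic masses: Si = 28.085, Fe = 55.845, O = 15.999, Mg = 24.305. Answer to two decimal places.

33.77 wt%

Molar mass of (Mg₀.₄₁Fe₀.₅₉)₂SiO₄ = 0.82*24.305 + 1.18*55.845 + 1*28.085 + 4*15.999 = 177.908 g/mol.
Each formula unit contains 1 Si, equivalent to 1/1 = 1.0000 mol SiO2.
M(SiO2) = 1×28.085 + 2×15.999 = 60.083 g/mol.
Mass of SiO2 per formula unit = 1.0000 × 60.083 = 60.083 g.
SiO2 wt% = 60.083 / 177.908 × 100 = 33.77%.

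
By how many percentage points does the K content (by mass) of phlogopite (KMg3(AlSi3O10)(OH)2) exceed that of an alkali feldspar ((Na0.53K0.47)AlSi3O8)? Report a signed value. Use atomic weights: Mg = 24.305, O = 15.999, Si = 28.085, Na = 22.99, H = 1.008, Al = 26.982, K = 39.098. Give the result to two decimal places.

M(KMg3(AlSi3O10)(OH)2) = 417.254 g/mol, so wt% K = 39.098/417.254 × 100 = 9.37%.
M((Na0.53K0.47)AlSi3O8) = 269.790 g/mol, so wt% K = 18.376/269.790 × 100 = 6.81%.
9.37 − 6.81 = 2.56 pp.

2.56 percentage points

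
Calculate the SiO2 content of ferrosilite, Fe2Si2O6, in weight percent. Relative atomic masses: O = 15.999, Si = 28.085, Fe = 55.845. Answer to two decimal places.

M(Fe2Si2O6) = 263.854 g/mol; M(SiO2) = 60.083 g/mol.
Moles SiO2 per formula unit = 2 Si ÷ 1 = 2.0000.
SiO2 fraction = (2.0000 × 60.083) / 263.854 = 120.166/263.854 = 0.4554.

45.54 wt%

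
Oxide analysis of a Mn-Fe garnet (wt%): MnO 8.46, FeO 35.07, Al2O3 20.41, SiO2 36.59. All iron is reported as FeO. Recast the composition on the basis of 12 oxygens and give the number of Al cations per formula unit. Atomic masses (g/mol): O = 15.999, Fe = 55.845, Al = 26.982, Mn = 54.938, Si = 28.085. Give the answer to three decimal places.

1.980 Al apfu

8.46 wt% MnO ÷ 70.937 g/mol = 0.11926 mol, giving 0.11926 Mn and 0.11926 O.
35.07 wt% FeO ÷ 71.844 g/mol = 0.48814 mol, giving 0.48814 Fe and 0.48814 O.
20.41 wt% Al2O3 ÷ 101.961 g/mol = 0.20017 mol, giving 0.40034 Al and 0.60051 O.
36.59 wt% SiO2 ÷ 60.083 g/mol = 0.60899 mol, giving 0.60899 Si and 1.21798 O.
Oxygen sums to 2.42589; scaling by 12/2.42589 = 4.94664 puts the formula on 12 O.
Al: 0.40034 × 4.94664 = 1.980 atoms per formula unit.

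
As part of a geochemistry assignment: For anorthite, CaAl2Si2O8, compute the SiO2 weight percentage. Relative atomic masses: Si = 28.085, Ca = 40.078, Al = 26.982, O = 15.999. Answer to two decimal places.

Molar mass of CaAl2Si2O8 = 1×40.078 + 2×26.982 + 2×28.085 + 8×15.999 = 278.204 g/mol.
Each formula unit contains 2 Si, equivalent to 2/1 = 2.0000 mol SiO2.
M(SiO2) = 1×28.085 + 2×15.999 = 60.083 g/mol.
Mass of SiO2 per formula unit = 2.0000 × 60.083 = 120.166 g.
SiO2 wt% = 120.166 / 278.204 × 100 = 43.19%.

43.19 wt%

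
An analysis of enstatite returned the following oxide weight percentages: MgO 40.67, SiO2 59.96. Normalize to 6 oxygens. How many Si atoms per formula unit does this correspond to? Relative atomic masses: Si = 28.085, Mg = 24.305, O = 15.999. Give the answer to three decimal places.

1.993 Si apfu

40.67 wt% MgO ÷ 40.304 g/mol = 1.00908 mol, giving 1.00908 Mg and 1.00908 O.
59.96 wt% SiO2 ÷ 60.083 g/mol = 0.99795 mol, giving 0.99795 Si and 1.99590 O.
Oxygen sums to 3.00498; scaling by 6/3.00498 = 1.99669 puts the formula on 6 O.
Si: 0.99795 × 1.99669 = 1.993 atoms per formula unit.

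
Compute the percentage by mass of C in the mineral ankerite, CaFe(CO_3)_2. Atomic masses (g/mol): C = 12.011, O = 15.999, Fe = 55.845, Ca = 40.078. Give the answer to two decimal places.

M(CaFe(CO_3)_2) = 215.939 g/mol.
C contributes 2 × 12.011 = 24.022 g per mole.
24.022/215.939 = 0.1112 → 11.12%.

11.12 mass %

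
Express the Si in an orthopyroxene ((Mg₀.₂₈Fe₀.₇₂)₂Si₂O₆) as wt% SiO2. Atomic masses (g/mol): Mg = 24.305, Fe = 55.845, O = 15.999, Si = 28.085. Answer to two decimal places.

48.81 wt%

Molar mass of (Mg₀.₂₈Fe₀.₇₂)₂Si₂O₆ = 0.56×24.305 + 1.44×55.845 + 2×28.085 + 6×15.999 = 246.192 g/mol.
Each formula unit contains 2 Si, equivalent to 2/1 = 2.0000 mol SiO2.
M(SiO2) = 1×28.085 + 2×15.999 = 60.083 g/mol.
Mass of SiO2 per formula unit = 2.0000 × 60.083 = 120.166 g.
SiO2 wt% = 120.166 / 246.192 × 100 = 48.81%.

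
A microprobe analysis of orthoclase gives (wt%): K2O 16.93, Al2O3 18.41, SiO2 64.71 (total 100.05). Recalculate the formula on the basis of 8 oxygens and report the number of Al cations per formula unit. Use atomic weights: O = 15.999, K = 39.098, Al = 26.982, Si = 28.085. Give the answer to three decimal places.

1.005 Al apfu

K2O: 16.93/94.195 = 0.17973 mol → 0.35946 mol K, 0.17973 mol O.
Al2O3: 18.41/101.961 = 0.18056 mol → 0.36112 mol Al, 0.54168 mol O.
SiO2: 64.71/60.083 = 1.07701 mol → 1.07701 mol Si, 2.15402 mol O.
Total oxygen = 2.87543 mol. Normalization factor = 8/2.87543 = 2.78219.
Al per 8 O = 0.36112 × 2.78219 = 1.005.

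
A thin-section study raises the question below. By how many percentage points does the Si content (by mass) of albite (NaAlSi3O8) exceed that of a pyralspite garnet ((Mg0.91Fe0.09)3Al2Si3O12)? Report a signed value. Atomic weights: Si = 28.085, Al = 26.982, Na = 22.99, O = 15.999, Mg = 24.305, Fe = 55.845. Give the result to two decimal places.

First mineral: 84.255 g Si in 262.219 g formula = 32.13 wt% Si.
Second mineral: 84.255 g Si in 411.638 g formula = 20.47 wt% Si.
32.13% − 20.47% gives a difference of 11.66 percentage points.

11.66 percentage points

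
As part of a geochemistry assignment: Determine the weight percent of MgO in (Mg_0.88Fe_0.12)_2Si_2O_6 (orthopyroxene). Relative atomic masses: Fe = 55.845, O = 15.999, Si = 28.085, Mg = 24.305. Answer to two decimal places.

34.05 wt%

Formula mass = 208.344 g/mol.
1.76 Mg → 1.7600 mol MgO per formula unit; M(MgO) = 40.304, so MgO mass = 70.935 g.
70.935/208.344 × 100 = 34.05 wt%.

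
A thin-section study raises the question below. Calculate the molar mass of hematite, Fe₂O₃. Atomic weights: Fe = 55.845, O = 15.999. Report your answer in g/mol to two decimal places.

159.69 g/mol

The formula mass is the sum 2(55.845) + 3(15.999).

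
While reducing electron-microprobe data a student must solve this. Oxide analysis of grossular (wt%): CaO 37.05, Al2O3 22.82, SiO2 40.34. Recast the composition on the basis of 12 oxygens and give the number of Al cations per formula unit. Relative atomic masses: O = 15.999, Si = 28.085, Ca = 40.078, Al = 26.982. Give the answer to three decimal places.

2.008 Al apfu

CaO: 37.05/56.077 = 0.66070 mol → 0.66070 mol Ca, 0.66070 mol O.
Al2O3: 22.82/101.961 = 0.22381 mol → 0.44762 mol Al, 0.67143 mol O.
SiO2: 40.34/60.083 = 0.67140 mol → 0.67140 mol Si, 1.34280 mol O.
Total oxygen = 2.67493 mol. Normalization factor = 12/2.67493 = 4.48610.
Al per 12 O = 0.44762 × 4.48610 = 2.008.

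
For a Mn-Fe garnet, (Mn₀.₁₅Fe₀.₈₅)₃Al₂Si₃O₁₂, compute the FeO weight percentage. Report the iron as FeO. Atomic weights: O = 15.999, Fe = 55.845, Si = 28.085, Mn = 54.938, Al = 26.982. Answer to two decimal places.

Molar mass of (Mn₀.₁₅Fe₀.₈₅)₃Al₂Si₃O₁₂ = 0.45·54.938 + 2.55·55.845 + 2·26.982 + 3·28.085 + 12·15.999 = 497.334 g/mol.
Each formula unit contains 2.55 Fe, equivalent to 2.55/1 = 2.5500 mol FeO.
M(FeO) = 1×55.845 + 1×15.999 = 71.844 g/mol.
Mass of FeO per formula unit = 2.5500 × 71.844 = 183.202 g.
FeO wt% = 183.202 / 497.334 × 100 = 36.84%.

36.84 wt%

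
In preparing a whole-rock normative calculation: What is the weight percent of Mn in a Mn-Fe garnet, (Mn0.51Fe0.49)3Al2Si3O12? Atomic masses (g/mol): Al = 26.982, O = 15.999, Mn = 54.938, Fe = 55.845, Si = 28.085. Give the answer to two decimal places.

16.93 mass %

Formula mass = 1.53·54.938 + 1.47·55.845 + 2·26.982 + 3·28.085 + 12·15.999 = 496.354 g/mol, of which 84.055 g is Mn.
So Mn makes up 84.055/496.354 = 0.1693 of the mass, i.e. 16.93%.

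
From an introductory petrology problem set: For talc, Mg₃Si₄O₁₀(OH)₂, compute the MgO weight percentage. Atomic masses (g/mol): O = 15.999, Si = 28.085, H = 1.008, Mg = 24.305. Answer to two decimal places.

Formula mass = 379.259 g/mol.
3 Mg → 3.0000 mol MgO per formula unit; M(MgO) = 40.304, so MgO mass = 120.912 g.
120.912/379.259 × 100 = 31.88 wt%.

31.88 wt%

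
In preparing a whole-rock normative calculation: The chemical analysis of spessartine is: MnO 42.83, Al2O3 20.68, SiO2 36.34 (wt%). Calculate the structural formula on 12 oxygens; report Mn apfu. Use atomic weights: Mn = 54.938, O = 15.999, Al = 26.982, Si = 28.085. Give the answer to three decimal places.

42.83 wt% MnO ÷ 70.937 g/mol = 0.60378 mol, giving 0.60378 Mn and 0.60378 O.
20.68 wt% Al2O3 ÷ 101.961 g/mol = 0.20282 mol, giving 0.40564 Al and 0.60846 O.
36.34 wt% SiO2 ÷ 60.083 g/mol = 0.60483 mol, giving 0.60483 Si and 1.20966 O.
Oxygen sums to 2.42190; scaling by 12/2.42190 = 4.95479 puts the formula on 12 O.
Mn: 0.60378 × 4.95479 = 2.992 atoms per formula unit.

2.992 Mn apfu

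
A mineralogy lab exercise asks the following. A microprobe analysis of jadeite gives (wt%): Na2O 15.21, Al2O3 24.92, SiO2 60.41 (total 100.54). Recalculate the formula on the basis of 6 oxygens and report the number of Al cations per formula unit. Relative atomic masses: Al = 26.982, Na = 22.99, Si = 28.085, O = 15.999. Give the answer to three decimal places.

Na2O (M=61.979): mol = 0.24541; Na = 0.49082, O = 0.24541.
Al2O3 (M=101.961): mol = 0.24441; Al = 0.48882, O = 0.73323.
SiO2 (M=60.083): mol = 1.00544; Si = 1.00544, O = 2.01088.
ΣO = 2.98952; factor = 6/ΣO = 2.00701.
Al apfu = 0.48882 × 2.00701 = 0.981.

0.981 Al apfu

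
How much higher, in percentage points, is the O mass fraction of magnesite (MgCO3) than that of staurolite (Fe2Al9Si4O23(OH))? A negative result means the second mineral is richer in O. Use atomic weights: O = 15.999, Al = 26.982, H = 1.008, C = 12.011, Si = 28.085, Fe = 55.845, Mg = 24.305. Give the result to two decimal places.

O in MgCO3: molar mass 84.313 g/mol; 3×15.999 = 47.997 g → 56.93 wt%.
O in Fe2Al9Si4O23(OH): molar mass 851.852 g/mol; 24×15.999 = 383.976 g → 45.08 wt%.
Difference = 56.93 − 45.08 = 11.85 percentage points.

11.85 percentage points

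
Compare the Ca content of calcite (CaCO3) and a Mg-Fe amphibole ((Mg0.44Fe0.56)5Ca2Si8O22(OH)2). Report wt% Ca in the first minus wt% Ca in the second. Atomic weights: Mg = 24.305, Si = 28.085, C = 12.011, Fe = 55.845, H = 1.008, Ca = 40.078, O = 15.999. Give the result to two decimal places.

31.14 percentage points

First mineral: 40.078 g Ca in 100.086 g formula = 40.04 wt% Ca.
Second mineral: 80.156 g Ca in 900.665 g formula = 8.90 wt% Ca.
40.04% − 8.90% gives a difference of 31.14 percentage points.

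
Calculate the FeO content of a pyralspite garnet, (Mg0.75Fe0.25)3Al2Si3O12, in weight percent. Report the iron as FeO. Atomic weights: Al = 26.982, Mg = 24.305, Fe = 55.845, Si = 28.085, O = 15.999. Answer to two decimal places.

M((Mg0.75Fe0.25)3Al2Si3O12) = 426.777 g/mol; M(FeO) = 71.844 g/mol.
Moles FeO per formula unit = 0.75 Fe ÷ 1 = 0.7500.
FeO fraction = (0.7500 × 71.844) / 426.777 = 53.883/426.777 = 0.1263.

12.63 wt%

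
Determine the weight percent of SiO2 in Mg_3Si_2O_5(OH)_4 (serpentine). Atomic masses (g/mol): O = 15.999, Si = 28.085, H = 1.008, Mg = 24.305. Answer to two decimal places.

43.36 wt%

M(Mg_3Si_2O_5(OH)_4) = 277.108 g/mol; M(SiO2) = 60.083 g/mol.
Moles SiO2 per formula unit = 2 Si ÷ 1 = 2.0000.
SiO2 fraction = (2.0000 × 60.083) / 277.108 = 120.166/277.108 = 0.4336.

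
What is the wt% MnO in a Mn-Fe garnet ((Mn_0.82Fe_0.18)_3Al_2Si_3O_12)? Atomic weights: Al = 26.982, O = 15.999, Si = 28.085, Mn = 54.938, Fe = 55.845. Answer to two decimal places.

35.22 wt%

M((Mn_0.82Fe_0.18)_3Al_2Si_3O_12) = 495.511 g/mol; M(MnO) = 70.937 g/mol.
Moles MnO per formula unit = 2.46 Mn ÷ 1 = 2.4600.
MnO fraction = (2.4600 × 70.937) / 495.511 = 174.505/495.511 = 0.3522.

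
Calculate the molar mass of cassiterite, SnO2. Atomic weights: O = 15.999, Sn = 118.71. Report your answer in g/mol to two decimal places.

150.71 g/mol

The formula mass is the sum 1×118.71 + 2×15.999.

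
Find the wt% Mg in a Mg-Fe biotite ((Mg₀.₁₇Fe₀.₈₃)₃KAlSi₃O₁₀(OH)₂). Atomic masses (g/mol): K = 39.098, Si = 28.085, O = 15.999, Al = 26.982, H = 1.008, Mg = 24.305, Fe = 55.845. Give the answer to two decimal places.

2.50 weight percent

Molar mass of (Mg₀.₁₇Fe₀.₈₃)₃KAlSi₃O₁₀(OH)₂: 0.51×24.305 + 2.49×55.845 + 1×39.098 + 1×26.982 + 3×28.085 + 12×15.999 + 2×1.008 = 495.789 g/mol.
Mass of Mg per formula unit: 0.51 × 24.305 = 12.396 g.
Weight fraction Mg = 12.396 / 495.789 = 0.0250.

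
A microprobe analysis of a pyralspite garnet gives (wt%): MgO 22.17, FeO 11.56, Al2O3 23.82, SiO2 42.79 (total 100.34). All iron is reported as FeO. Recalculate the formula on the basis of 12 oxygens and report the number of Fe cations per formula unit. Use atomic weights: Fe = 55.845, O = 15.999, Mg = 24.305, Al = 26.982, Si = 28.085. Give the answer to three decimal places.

0.681 Fe apfu

MgO: 22.17/40.304 = 0.55007 mol → 0.55007 mol Mg, 0.55007 mol O.
FeO: 11.56/71.844 = 0.16090 mol → 0.16090 mol Fe, 0.16090 mol O.
Al2O3: 23.82/101.961 = 0.23362 mol → 0.46724 mol Al, 0.70086 mol O.
SiO2: 42.79/60.083 = 0.71218 mol → 0.71218 mol Si, 1.42436 mol O.
Total oxygen = 2.83619 mol. Normalization factor = 12/2.83619 = 4.23103.
Fe per 12 O = 0.16090 × 4.23103 = 0.681.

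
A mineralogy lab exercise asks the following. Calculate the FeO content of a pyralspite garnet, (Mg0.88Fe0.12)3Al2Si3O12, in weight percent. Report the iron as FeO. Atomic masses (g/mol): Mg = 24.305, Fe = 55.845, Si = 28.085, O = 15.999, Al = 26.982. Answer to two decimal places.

6.24 wt%

M((Mg0.88Fe0.12)3Al2Si3O12) = 414.476 g/mol; M(FeO) = 71.844 g/mol.
Moles FeO per formula unit = 0.36 Fe ÷ 1 = 0.3600.
FeO fraction = (0.3600 × 71.844) / 414.476 = 25.864/414.476 = 0.0624.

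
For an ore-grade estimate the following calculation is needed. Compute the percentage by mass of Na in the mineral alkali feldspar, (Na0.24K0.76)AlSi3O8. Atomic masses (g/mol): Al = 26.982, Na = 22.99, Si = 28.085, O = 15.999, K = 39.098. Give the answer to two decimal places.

2.01 weight percent

M((Na0.24K0.76)AlSi3O8) = 274.461 g/mol.
Na contributes 0.24 × 22.99 = 5.518 g per mole.
5.518/274.461 = 0.0201 → 2.01%.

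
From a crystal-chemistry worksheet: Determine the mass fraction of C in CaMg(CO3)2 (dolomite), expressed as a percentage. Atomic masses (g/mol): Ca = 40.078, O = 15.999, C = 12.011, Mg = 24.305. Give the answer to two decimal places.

Formula mass = 1*40.078 + 1*24.305 + 2*12.011 + 6*15.999 = 184.399 g/mol, of which 24.022 g is C.
So C makes up 24.022/184.399 = 0.1303 of the mass, i.e. 13.03%.

13.03 mass %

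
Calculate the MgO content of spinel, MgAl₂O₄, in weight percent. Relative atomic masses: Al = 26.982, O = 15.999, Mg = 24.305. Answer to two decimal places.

28.33 wt%

M(MgAl₂O₄) = 142.265 g/mol; M(MgO) = 40.304 g/mol.
Moles MgO per formula unit = 1 Mg ÷ 1 = 1.0000.
MgO fraction = (1.0000 × 40.304) / 142.265 = 40.304/142.265 = 0.2833.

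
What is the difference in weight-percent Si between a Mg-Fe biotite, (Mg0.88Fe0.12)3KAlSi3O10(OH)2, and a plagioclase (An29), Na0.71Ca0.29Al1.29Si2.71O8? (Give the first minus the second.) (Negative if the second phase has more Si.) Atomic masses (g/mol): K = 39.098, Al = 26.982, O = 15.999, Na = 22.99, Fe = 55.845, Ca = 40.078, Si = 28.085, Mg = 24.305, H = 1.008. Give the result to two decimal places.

First mineral: 84.255 g Si in 428.608 g formula = 19.66 wt% Si.
Second mineral: 76.110 g Si in 266.855 g formula = 28.52 wt% Si.
19.66% − 28.52% gives a difference of -8.86 percentage points.

-8.86 percentage points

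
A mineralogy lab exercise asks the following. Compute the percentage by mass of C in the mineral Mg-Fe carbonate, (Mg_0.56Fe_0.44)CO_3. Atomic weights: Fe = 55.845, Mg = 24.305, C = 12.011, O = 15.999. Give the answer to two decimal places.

Molar mass of (Mg_0.56Fe_0.44)CO_3: 0.56×24.305 + 0.44×55.845 + 1×12.011 + 3×15.999 = 98.191 g/mol.
Mass of C per formula unit: 1 × 12.011 = 12.011 g.
Weight fraction C = 12.011 / 98.191 = 0.1223.

12.23 mass %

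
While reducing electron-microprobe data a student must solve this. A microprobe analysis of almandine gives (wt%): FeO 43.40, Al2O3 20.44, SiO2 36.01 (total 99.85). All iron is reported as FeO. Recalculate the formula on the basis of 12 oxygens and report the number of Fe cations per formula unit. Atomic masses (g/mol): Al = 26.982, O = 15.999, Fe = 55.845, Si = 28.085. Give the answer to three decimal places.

3.015 Fe apfu

FeO (M=71.844): mol = 0.60409; Fe = 0.60409, O = 0.60409.
Al2O3 (M=101.961): mol = 0.20047; Al = 0.40094, O = 0.60141.
SiO2 (M=60.083): mol = 0.59934; Si = 0.59934, O = 1.19868.
ΣO = 2.40418; factor = 12/ΣO = 4.99131.
Fe apfu = 0.60409 × 4.99131 = 3.015.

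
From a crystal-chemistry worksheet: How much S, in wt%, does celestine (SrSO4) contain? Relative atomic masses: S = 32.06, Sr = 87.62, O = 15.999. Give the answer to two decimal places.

M(SrSO4) = 183.676 g/mol.
S contributes 1 × 32.06 = 32.060 g per mole.
32.060/183.676 = 0.1745 → 17.45%.

17.45 wt%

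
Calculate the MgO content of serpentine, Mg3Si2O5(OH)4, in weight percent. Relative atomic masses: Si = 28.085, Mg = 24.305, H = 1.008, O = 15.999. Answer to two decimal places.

Formula mass = 277.108 g/mol.
3 Mg → 3.0000 mol MgO per formula unit; M(MgO) = 40.304, so MgO mass = 120.912 g.
120.912/277.108 × 100 = 43.63 wt%.

43.63 wt%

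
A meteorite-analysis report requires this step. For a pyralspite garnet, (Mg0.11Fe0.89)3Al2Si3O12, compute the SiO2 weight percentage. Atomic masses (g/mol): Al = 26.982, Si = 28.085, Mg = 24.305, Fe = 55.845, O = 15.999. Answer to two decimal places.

Molar mass of (Mg0.11Fe0.89)3Al2Si3O12 = 0.33·24.305 + 2.67·55.845 + 2·26.982 + 3·28.085 + 12·15.999 = 487.334 g/mol.
Each formula unit contains 3 Si, equivalent to 3/1 = 3.0000 mol SiO2.
M(SiO2) = 1×28.085 + 2×15.999 = 60.083 g/mol.
Mass of SiO2 per formula unit = 3.0000 × 60.083 = 180.249 g.
SiO2 wt% = 180.249 / 487.334 × 100 = 36.99%.

36.99 wt%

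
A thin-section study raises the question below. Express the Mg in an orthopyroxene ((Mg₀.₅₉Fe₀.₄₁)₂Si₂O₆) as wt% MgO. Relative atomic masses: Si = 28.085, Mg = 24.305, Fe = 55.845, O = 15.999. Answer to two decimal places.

Molar mass of (Mg₀.₅₉Fe₀.₄₁)₂Si₂O₆ = 1.18×24.305 + 0.82×55.845 + 2×28.085 + 6×15.999 = 226.637 g/mol.
Each formula unit contains 1.18 Mg, equivalent to 1.18/1 = 1.1800 mol MgO.
M(MgO) = 1×24.305 + 1×15.999 = 40.304 g/mol.
Mass of MgO per formula unit = 1.1800 × 40.304 = 47.559 g.
MgO wt% = 47.559 / 226.637 × 100 = 20.98%.

20.98 wt%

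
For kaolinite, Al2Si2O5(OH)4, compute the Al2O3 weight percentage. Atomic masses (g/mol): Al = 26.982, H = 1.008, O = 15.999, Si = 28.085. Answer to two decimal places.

Formula mass = 258.157 g/mol.
2 Al → 1.0000 mol Al2O3 per formula unit; M(Al2O3) = 101.961, so Al2O3 mass = 101.961 g.
101.961/258.157 × 100 = 39.50 wt%.

39.50 wt%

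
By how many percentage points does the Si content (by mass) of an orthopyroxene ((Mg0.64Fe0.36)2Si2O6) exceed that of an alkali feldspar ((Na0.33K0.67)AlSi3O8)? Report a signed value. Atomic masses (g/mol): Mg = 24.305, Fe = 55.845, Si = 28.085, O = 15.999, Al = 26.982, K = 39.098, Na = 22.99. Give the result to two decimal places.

M((Mg0.64Fe0.36)2Si2O6) = 223.483 g/mol, so wt% Si = 56.170/223.483 × 100 = 25.13%.
M((Na0.33K0.67)AlSi3O8) = 273.011 g/mol, so wt% Si = 84.255/273.011 × 100 = 30.86%.
25.13 − 30.86 = -5.73 pp.

-5.73 percentage points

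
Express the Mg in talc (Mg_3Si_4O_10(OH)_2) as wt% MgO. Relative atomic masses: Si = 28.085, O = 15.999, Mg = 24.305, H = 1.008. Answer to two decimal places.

31.88 wt%

Formula mass = 379.259 g/mol.
3 Mg → 3.0000 mol MgO per formula unit; M(MgO) = 40.304, so MgO mass = 120.912 g.
120.912/379.259 × 100 = 31.88 wt%.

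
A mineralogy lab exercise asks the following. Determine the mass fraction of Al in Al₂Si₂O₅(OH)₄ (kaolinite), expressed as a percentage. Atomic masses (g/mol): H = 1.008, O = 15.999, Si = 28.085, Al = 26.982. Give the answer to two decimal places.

20.90 wt%

Formula mass = 2·26.982 + 2·28.085 + 9·15.999 + 4·1.008 = 258.157 g/mol, of which 53.964 g is Al.
So Al makes up 53.964/258.157 = 0.2090 of the mass, i.e. 20.90%.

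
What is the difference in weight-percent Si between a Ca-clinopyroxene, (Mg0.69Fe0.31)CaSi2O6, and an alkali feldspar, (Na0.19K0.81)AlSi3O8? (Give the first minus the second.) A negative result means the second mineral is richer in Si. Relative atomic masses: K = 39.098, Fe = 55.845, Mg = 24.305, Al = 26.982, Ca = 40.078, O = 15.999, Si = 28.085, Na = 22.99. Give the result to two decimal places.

-5.79 percentage points

M((Mg0.69Fe0.31)CaSi2O6) = 226.324 g/mol, so wt% Si = 56.170/226.324 × 100 = 24.82%.
M((Na0.19K0.81)AlSi3O8) = 275.266 g/mol, so wt% Si = 84.255/275.266 × 100 = 30.61%.
24.82 − 30.61 = -5.79 pp.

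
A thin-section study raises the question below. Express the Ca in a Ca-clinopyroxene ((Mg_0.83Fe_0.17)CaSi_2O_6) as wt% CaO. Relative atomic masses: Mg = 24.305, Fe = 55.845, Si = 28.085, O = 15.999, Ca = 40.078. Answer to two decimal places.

25.27 wt%

M((Mg_0.83Fe_0.17)CaSi_2O_6) = 221.909 g/mol; M(CaO) = 56.077 g/mol.
Moles CaO per formula unit = 1 Ca ÷ 1 = 1.0000.
CaO fraction = (1.0000 × 56.077) / 221.909 = 56.077/221.909 = 0.2527.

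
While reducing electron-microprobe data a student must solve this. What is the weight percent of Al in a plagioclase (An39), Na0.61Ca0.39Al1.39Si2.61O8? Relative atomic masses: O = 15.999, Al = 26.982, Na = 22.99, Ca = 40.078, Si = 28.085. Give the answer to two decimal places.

13.97 mass %

Molar mass of Na0.61Ca0.39Al1.39Si2.61O8: 0.61*22.99 + 0.39*40.078 + 1.39*26.982 + 2.61*28.085 + 8*15.999 = 268.453 g/mol.
Mass of Al per formula unit: 1.39 × 26.982 = 37.505 g.
Weight fraction Al = 37.505 / 268.453 = 0.1397.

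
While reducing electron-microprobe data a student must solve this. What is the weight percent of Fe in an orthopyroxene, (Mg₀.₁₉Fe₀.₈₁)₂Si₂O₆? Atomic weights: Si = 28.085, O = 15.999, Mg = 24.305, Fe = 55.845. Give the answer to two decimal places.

Molar mass of (Mg₀.₁₉Fe₀.₈₁)₂Si₂O₆: 0.38*24.305 + 1.62*55.845 + 2*28.085 + 6*15.999 = 251.869 g/mol.
Mass of Fe per formula unit: 1.62 × 55.845 = 90.469 g.
Weight fraction Fe = 90.469 / 251.869 = 0.3592.

35.92 mass %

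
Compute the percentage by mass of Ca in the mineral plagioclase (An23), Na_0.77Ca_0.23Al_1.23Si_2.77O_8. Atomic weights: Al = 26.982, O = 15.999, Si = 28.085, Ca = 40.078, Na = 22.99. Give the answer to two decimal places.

3.47 weight percent

Formula mass = 0.77×22.99 + 0.23×40.078 + 1.23×26.982 + 2.77×28.085 + 8×15.999 = 265.896 g/mol, of which 9.218 g is Ca.
So Ca makes up 9.218/265.896 = 0.0347 of the mass, i.e. 3.47%.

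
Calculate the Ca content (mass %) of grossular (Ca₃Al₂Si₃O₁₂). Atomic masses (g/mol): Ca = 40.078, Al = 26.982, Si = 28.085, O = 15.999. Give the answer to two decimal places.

Formula mass = 3*40.078 + 2*26.982 + 3*28.085 + 12*15.999 = 450.441 g/mol, of which 120.234 g is Ca.
So Ca makes up 120.234/450.441 = 0.2669 of the mass, i.e. 26.69%.

26.69 mass %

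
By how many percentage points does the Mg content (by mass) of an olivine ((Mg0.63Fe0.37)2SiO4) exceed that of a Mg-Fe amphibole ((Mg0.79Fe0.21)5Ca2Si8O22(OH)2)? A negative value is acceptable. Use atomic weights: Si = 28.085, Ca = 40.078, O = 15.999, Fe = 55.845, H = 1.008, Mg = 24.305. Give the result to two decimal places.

7.31 percentage points

M((Mg0.63Fe0.37)2SiO4) = 164.031 g/mol, so wt% Mg = 30.624/164.031 × 100 = 18.67%.
M((Mg0.79Fe0.21)5Ca2Si8O22(OH)2) = 845.470 g/mol, so wt% Mg = 96.005/845.470 × 100 = 11.36%.
18.67 − 11.36 = 7.31 pp.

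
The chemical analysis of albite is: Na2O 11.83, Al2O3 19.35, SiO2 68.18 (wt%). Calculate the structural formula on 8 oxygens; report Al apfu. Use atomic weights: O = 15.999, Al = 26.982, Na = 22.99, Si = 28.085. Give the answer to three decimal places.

1.002 Al apfu

Na2O (M=61.979): mol = 0.19087; Na = 0.38174, O = 0.19087.
Al2O3 (M=101.961): mol = 0.18978; Al = 0.37956, O = 0.56934.
SiO2 (M=60.083): mol = 1.13476; Si = 1.13476, O = 2.26952.
ΣO = 3.02973; factor = 8/ΣO = 2.64050.
Al apfu = 0.37956 × 2.64050 = 1.002.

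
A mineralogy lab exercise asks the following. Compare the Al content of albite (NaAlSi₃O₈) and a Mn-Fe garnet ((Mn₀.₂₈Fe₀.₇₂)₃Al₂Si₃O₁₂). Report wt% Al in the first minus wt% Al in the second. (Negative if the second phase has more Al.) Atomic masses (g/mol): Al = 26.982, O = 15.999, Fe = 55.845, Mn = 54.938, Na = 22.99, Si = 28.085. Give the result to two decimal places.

-0.57 percentage points

First mineral: 26.982 g Al in 262.219 g formula = 10.29 wt% Al.
Second mineral: 53.964 g Al in 496.980 g formula = 10.86 wt% Al.
10.29% − 10.86% gives a difference of -0.57 percentage points.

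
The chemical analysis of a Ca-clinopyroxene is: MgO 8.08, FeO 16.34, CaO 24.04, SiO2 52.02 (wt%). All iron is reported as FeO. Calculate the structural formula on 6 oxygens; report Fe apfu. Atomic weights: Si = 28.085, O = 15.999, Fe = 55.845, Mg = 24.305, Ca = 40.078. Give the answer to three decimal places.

MgO (M=40.304): mol = 0.20048; Mg = 0.20048, O = 0.20048.
FeO (M=71.844): mol = 0.22744; Fe = 0.22744, O = 0.22744.
CaO (M=56.077): mol = 0.42870; Ca = 0.42870, O = 0.42870.
SiO2 (M=60.083): mol = 0.86580; Si = 0.86580, O = 1.73160.
ΣO = 2.58822; factor = 6/ΣO = 2.31820.
Fe apfu = 0.22744 × 2.31820 = 0.527.

0.527 Fe apfu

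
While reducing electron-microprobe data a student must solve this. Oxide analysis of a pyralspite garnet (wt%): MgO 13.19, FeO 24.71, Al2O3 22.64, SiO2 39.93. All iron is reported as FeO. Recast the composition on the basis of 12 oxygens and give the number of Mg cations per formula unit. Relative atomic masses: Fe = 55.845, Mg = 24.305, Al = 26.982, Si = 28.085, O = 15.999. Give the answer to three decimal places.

MgO: 13.19/40.304 = 0.32726 mol → 0.32726 mol Mg, 0.32726 mol O.
FeO: 24.71/71.844 = 0.34394 mol → 0.34394 mol Fe, 0.34394 mol O.
Al2O3: 22.64/101.961 = 0.22205 mol → 0.44410 mol Al, 0.66615 mol O.
SiO2: 39.93/60.083 = 0.66458 mol → 0.66458 mol Si, 1.32916 mol O.
Total oxygen = 2.66651 mol. Normalization factor = 12/2.66651 = 4.50026.
Mg per 12 O = 0.32726 × 4.50026 = 1.473.

1.473 Mg apfu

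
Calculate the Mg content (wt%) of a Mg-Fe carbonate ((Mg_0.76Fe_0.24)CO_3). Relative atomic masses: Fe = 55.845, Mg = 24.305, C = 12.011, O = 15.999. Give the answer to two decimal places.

Molar mass of (Mg_0.76Fe_0.24)CO_3: 0.76*24.305 + 0.24*55.845 + 1*12.011 + 3*15.999 = 91.883 g/mol.
Mass of Mg per formula unit: 0.76 × 24.305 = 18.472 g.
Weight fraction Mg = 18.472 / 91.883 = 0.2010.

20.10 wt%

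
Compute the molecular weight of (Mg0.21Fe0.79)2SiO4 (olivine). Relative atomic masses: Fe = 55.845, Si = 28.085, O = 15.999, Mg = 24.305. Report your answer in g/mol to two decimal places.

190.52 g/mol

The formula mass is the sum 0.42×24.305 + 1.58×55.845 + 1×28.085 + 4×15.999.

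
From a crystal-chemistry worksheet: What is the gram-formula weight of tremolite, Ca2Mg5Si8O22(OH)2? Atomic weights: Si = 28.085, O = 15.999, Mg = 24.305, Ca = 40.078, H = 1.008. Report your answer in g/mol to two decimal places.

M = 2·40.078 + 5·24.305 + 8·28.085 + 24·15.999 + 2·1.008

812.35 g/mol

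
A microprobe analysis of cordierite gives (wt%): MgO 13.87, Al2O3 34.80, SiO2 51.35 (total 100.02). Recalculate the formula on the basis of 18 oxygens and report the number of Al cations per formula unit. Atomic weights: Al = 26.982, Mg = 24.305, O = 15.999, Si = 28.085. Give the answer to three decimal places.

MgO: 13.87/40.304 = 0.34413 mol → 0.34413 mol Mg, 0.34413 mol O.
Al2O3: 34.80/101.961 = 0.34131 mol → 0.68262 mol Al, 1.02393 mol O.
SiO2: 51.35/60.083 = 0.85465 mol → 0.85465 mol Si, 1.70930 mol O.
Total oxygen = 3.07736 mol. Normalization factor = 18/3.07736 = 5.84917.
Al per 18 O = 0.68262 × 5.84917 = 3.993.

3.993 Al apfu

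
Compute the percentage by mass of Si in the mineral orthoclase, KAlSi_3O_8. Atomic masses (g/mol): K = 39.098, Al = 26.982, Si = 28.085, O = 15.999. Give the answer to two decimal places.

Molar mass of KAlSi_3O_8: 1×39.098 + 1×26.982 + 3×28.085 + 8×15.999 = 278.327 g/mol.
Mass of Si per formula unit: 3 × 28.085 = 84.255 g.
Weight fraction Si = 84.255 / 278.327 = 0.3027.

30.27 weight percent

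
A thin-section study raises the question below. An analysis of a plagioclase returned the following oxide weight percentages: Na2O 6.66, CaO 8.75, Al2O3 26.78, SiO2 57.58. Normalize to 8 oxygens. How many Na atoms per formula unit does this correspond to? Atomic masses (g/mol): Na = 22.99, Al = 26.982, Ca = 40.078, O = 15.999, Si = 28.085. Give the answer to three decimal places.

Na2O: 6.66/61.979 = 0.10746 mol → 0.21492 mol Na, 0.10746 mol O.
CaO: 8.75/56.077 = 0.15604 mol → 0.15604 mol Ca, 0.15604 mol O.
Al2O3: 26.78/101.961 = 0.26265 mol → 0.52530 mol Al, 0.78795 mol O.
SiO2: 57.58/60.083 = 0.95834 mol → 0.95834 mol Si, 1.91668 mol O.
Total oxygen = 2.96813 mol. Normalization factor = 8/2.96813 = 2.69530.
Na per 8 O = 0.21492 × 2.69530 = 0.579.

0.579 Na apfu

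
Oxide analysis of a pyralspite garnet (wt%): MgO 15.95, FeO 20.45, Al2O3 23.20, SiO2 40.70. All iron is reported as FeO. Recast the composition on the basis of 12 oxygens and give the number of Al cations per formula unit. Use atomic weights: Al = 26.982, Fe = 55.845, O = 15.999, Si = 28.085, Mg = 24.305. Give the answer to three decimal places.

2.009 Al apfu

MgO (M=40.304): mol = 0.39574; Mg = 0.39574, O = 0.39574.
FeO (M=71.844): mol = 0.28464; Fe = 0.28464, O = 0.28464.
Al2O3 (M=101.961): mol = 0.22754; Al = 0.45508, O = 0.68262.
SiO2 (M=60.083): mol = 0.67740; Si = 0.67740, O = 1.35480.
ΣO = 2.71780; factor = 12/ΣO = 4.41534.
Al apfu = 0.45508 × 4.41534 = 2.009.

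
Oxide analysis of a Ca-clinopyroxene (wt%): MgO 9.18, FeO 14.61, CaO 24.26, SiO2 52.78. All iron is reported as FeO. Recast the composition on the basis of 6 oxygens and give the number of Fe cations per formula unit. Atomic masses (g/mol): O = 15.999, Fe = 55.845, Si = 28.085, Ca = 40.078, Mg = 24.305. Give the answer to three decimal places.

0.466 Fe apfu

MgO: 9.18/40.304 = 0.22777 mol → 0.22777 mol Mg, 0.22777 mol O.
FeO: 14.61/71.844 = 0.20336 mol → 0.20336 mol Fe, 0.20336 mol O.
CaO: 24.26/56.077 = 0.43262 mol → 0.43262 mol Ca, 0.43262 mol O.
SiO2: 52.78/60.083 = 0.87845 mol → 0.87845 mol Si, 1.75690 mol O.
Total oxygen = 2.62065 mol. Normalization factor = 6/2.62065 = 2.28951.
Fe per 6 O = 0.20336 × 2.28951 = 0.466.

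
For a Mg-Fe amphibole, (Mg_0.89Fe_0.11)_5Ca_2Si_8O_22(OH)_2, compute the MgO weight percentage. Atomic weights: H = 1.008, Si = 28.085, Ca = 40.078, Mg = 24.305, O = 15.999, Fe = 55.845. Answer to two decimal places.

21.62 wt%

Molar mass of (Mg_0.89Fe_0.11)_5Ca_2Si_8O_22(OH)_2 = 4.45·24.305 + 0.55·55.845 + 2·40.078 + 8·28.085 + 24·15.999 + 2·1.008 = 829.700 g/mol.
Each formula unit contains 4.45 Mg, equivalent to 4.45/1 = 4.4500 mol MgO.
M(MgO) = 1×24.305 + 1×15.999 = 40.304 g/mol.
Mass of MgO per formula unit = 4.4500 × 40.304 = 179.353 g.
MgO wt% = 179.353 / 829.700 × 100 = 21.62%.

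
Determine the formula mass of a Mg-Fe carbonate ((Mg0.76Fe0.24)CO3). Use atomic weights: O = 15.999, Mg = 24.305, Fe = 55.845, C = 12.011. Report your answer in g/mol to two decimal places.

91.88 g/mol

Mg: 0.76 × 24.305 = 18.4718
Fe: 0.24 × 55.845 = 13.4028
C: 1 × 12.011 = 12.0110
O: 3 × 15.999 = 47.9970
Summing the contributions gives the formula mass.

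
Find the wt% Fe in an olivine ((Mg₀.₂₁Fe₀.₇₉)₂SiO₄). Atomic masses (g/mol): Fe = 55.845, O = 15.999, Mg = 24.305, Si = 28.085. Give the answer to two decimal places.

46.31 mass %

M((Mg₀.₂₁Fe₀.₇₉)₂SiO₄) = 190.524 g/mol.
Fe contributes 1.58 × 55.845 = 88.235 g per mole.
88.235/190.524 = 0.4631 → 46.31%.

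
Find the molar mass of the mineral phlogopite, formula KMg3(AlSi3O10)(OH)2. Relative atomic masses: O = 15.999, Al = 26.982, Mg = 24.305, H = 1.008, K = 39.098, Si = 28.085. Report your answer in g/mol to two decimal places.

The formula mass is the sum 1(39.098) + 3(24.305) + 1(26.982) + 3(28.085) + 12(15.999) + 2(1.008).

417.25 g/mol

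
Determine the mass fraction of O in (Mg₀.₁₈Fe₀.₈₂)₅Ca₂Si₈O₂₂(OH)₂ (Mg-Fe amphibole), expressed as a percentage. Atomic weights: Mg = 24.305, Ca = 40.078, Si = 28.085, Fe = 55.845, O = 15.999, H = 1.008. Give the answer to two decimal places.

M((Mg₀.₁₈Fe₀.₈₂)₅Ca₂Si₈O₂₂(OH)₂) = 941.667 g/mol.
O contributes 24 × 15.999 = 383.976 g per mole.
383.976/941.667 = 0.4078 → 40.78%.

40.78 wt%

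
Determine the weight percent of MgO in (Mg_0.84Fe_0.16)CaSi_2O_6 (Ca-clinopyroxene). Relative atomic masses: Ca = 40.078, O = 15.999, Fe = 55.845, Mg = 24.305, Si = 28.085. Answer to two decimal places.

15.28 wt%

Formula mass = 221.593 g/mol.
0.84 Mg → 0.8400 mol MgO per formula unit; M(MgO) = 40.304, so MgO mass = 33.855 g.
33.855/221.593 × 100 = 15.28 wt%.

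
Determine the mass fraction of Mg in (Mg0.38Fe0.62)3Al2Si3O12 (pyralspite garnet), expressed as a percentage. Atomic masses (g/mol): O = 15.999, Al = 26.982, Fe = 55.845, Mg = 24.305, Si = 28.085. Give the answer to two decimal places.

M((Mg0.38Fe0.62)3Al2Si3O12) = 461.786 g/mol.
Mg contributes 1.14 × 24.305 = 27.708 g per mole.
27.708/461.786 = 0.0600 → 6.00%.

6.00 weight percent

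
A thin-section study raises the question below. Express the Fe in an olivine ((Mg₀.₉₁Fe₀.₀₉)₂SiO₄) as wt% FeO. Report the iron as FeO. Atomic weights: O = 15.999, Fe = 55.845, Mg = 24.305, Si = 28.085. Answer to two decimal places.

8.84 wt%

Formula mass = 146.368 g/mol.
0.18 Fe → 0.1800 mol FeO per formula unit; M(FeO) = 71.844, so FeO mass = 12.932 g.
12.932/146.368 × 100 = 8.84 wt%.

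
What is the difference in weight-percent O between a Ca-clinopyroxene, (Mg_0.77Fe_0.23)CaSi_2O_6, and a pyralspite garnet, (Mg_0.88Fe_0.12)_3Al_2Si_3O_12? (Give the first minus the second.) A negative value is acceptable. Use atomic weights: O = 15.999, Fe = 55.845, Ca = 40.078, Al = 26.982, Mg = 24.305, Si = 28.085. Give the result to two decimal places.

O in (Mg_0.77Fe_0.23)CaSi_2O_6: molar mass 223.801 g/mol; 6×15.999 = 95.994 g → 42.89 wt%.
O in (Mg_0.88Fe_0.12)_3Al_2Si_3O_12: molar mass 414.476 g/mol; 12×15.999 = 191.988 g → 46.32 wt%.
Difference = 42.89 − 46.32 = -3.43 percentage points.

-3.43 percentage points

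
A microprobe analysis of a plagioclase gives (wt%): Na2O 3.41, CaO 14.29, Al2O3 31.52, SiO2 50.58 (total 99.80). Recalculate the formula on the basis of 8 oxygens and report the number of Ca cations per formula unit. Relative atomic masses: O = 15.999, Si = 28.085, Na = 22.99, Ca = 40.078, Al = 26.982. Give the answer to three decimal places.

Na2O (M=61.979): mol = 0.05502; Na = 0.11004, O = 0.05502.
CaO (M=56.077): mol = 0.25483; Ca = 0.25483, O = 0.25483.
Al2O3 (M=101.961): mol = 0.30914; Al = 0.61828, O = 0.92742.
SiO2 (M=60.083): mol = 0.84184; Si = 0.84184, O = 1.68368.
ΣO = 2.92095; factor = 8/ΣO = 2.73883.
Ca apfu = 0.25483 × 2.73883 = 0.698.

0.698 Ca apfu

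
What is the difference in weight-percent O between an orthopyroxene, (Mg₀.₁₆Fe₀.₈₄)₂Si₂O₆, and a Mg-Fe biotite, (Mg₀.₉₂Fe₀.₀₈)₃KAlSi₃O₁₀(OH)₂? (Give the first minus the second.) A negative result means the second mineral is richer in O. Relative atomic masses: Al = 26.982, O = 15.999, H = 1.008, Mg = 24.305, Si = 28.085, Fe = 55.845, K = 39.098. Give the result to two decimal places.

-7.36 percentage points

O in (Mg₀.₁₆Fe₀.₈₄)₂Si₂O₆: molar mass 253.761 g/mol; 6×15.999 = 95.994 g → 37.83 wt%.
O in (Mg₀.₉₂Fe₀.₀₈)₃KAlSi₃O₁₀(OH)₂: molar mass 424.824 g/mol; 12×15.999 = 191.988 g → 45.19 wt%.
Difference = 37.83 − 45.19 = -7.36 percentage points.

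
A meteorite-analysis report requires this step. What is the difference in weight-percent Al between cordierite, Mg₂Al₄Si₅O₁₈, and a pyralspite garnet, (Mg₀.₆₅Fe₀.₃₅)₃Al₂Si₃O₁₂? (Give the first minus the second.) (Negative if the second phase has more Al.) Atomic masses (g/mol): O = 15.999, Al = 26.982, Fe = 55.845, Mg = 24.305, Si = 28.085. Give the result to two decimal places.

6.08 percentage points

M(Mg₂Al₄Si₅O₁₈) = 584.945 g/mol, so wt% Al = 107.928/584.945 × 100 = 18.45%.
M((Mg₀.₆₅Fe₀.₃₅)₃Al₂Si₃O₁₂) = 436.239 g/mol, so wt% Al = 53.964/436.239 × 100 = 12.37%.
18.45 − 12.37 = 6.08 pp.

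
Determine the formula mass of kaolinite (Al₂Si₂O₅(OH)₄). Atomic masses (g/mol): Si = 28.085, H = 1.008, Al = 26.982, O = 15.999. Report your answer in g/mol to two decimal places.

258.16 g/mol

The formula mass is the sum 2*26.982 + 2*28.085 + 9*15.999 + 4*1.008.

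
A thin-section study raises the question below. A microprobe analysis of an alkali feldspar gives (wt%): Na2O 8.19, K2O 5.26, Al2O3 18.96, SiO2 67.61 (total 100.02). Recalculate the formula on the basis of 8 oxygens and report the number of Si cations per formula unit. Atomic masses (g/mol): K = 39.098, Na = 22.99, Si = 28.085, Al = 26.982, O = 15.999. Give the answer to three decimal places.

3.004 Si apfu

8.19 wt% Na2O ÷ 61.979 g/mol = 0.13214 mol, giving 0.26428 Na and 0.13214 O.
5.26 wt% K2O ÷ 94.195 g/mol = 0.05584 mol, giving 0.11168 K and 0.05584 O.
18.96 wt% Al2O3 ÷ 101.961 g/mol = 0.18595 mol, giving 0.37190 Al and 0.55785 O.
67.61 wt% SiO2 ÷ 60.083 g/mol = 1.12528 mol, giving 1.12528 Si and 2.25056 O.
Oxygen sums to 2.99639; scaling by 8/2.99639 = 2.66988 puts the formula on 8 O.
Si: 1.12528 × 2.66988 = 3.004 atoms per formula unit.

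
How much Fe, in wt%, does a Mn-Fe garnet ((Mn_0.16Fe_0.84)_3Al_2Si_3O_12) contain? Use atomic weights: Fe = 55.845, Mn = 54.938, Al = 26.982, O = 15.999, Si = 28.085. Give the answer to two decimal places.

28.30 wt%

Formula mass = 0.48·54.938 + 2.52·55.845 + 2·26.982 + 3·28.085 + 12·15.999 = 497.307 g/mol, of which 140.729 g is Fe.
So Fe makes up 140.729/497.307 = 0.2830 of the mass, i.e. 28.30%.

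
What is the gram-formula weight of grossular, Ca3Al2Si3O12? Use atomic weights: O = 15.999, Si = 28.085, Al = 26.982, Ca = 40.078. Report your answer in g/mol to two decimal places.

The formula mass is the sum 3*40.078 + 2*26.982 + 3*28.085 + 12*15.999.

450.44 g/mol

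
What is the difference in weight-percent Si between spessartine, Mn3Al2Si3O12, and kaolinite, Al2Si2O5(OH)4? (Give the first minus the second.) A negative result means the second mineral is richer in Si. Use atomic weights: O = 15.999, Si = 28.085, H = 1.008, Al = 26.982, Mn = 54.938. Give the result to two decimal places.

-4.74 percentage points

Si in Mn3Al2Si3O12: molar mass 495.021 g/mol; 3×28.085 = 84.255 g → 17.02 wt%.
Si in Al2Si2O5(OH)4: molar mass 258.157 g/mol; 2×28.085 = 56.170 g → 21.76 wt%.
Difference = 17.02 − 21.76 = -4.74 percentage points.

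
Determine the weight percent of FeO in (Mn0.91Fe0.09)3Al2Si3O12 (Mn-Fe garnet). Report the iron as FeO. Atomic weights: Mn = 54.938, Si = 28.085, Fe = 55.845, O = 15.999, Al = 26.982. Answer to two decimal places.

M((Mn0.91Fe0.09)3Al2Si3O12) = 495.266 g/mol; M(FeO) = 71.844 g/mol.
Moles FeO per formula unit = 0.27 Fe ÷ 1 = 0.2700.
FeO fraction = (0.2700 × 71.844) / 495.266 = 19.398/495.266 = 0.0392.

3.92 wt%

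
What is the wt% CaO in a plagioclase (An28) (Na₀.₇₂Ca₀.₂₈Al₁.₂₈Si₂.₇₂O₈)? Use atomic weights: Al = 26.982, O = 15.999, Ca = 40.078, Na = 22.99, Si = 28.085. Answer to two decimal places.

5.89 wt%

Formula mass = 266.695 g/mol.
0.28 Ca → 0.2800 mol CaO per formula unit; M(CaO) = 56.077, so CaO mass = 15.702 g.
15.702/266.695 × 100 = 5.89 wt%.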